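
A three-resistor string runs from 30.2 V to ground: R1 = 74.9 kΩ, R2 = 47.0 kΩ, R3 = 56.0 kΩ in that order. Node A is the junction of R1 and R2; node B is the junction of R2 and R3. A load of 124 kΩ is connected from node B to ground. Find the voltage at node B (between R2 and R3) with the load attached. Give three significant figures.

At node B, R3 is in parallel with the load: R3‖R_L = 38.58 kΩ.
Below node A the resistance is R2 + (R3‖R_L) = 85.58 kΩ, so V_A = 30.2 × 85.58/160.5 = 16.10 V.
Then V_B = V_A × (R3‖R_L)/(R2 + R3‖R_L) = 16.10 × 38.58/85.58 = 7.26 V.

V ≈ 7.26 V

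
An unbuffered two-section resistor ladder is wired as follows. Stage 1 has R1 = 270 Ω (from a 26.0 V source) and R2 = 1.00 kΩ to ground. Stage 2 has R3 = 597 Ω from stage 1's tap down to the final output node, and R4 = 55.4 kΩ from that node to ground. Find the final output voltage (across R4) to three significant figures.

Stage 2 presents R3+R4 = 56000 Ω as a load on stage 1's tap.
Stage 1's lower leg becomes R2‖(R3+R4) = 982.5 Ω, so V_mid = 26.0 × 982.5/1252 = 20.40 V.
Stage 2 is itself unloaded: V_out = V_mid × R4/(R3+R4) = 20.40 × 55400/56000 = 20.2 V.

V_out ≈ 20.2 V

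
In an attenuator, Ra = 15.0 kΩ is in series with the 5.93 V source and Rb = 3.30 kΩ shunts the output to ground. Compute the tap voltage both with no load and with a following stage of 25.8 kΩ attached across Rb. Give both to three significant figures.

Unloaded: 1.07 V; loaded: 0.968 V

Open-circuit: V = 5.93 × 3.30/(15.0 + 3.30) = 1.07 V.
With the load, Rb becomes Rb‖R_L = 2.926 kΩ, so V = 5.93 × 2.926/17.93 = 0.968 V.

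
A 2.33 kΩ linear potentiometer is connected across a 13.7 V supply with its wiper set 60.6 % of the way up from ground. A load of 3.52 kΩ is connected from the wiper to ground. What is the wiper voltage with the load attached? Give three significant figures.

V ≈ 7.17 V

The wiper splits the pot into (1−α)R = 918.0 Ω above and αR = 1412 Ω below.
Lower section ‖ load = 1008 Ω.
V_wiper = 13.7 × 1008/(918.0 + 1008) = 7.17 V.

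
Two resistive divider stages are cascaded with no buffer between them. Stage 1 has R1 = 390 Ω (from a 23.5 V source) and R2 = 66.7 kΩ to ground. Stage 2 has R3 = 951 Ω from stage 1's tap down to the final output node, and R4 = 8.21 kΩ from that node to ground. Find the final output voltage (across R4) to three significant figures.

Stage 2 presents R3+R4 = 9161 Ω as a load on stage 1's tap.
Stage 1's lower leg becomes R2‖(R3+R4) = 8055 Ω, so V_mid = 23.5 × 8055/8445 = 22.41 V.
Stage 2 is itself unloaded: V_out = V_mid × R4/(R3+R4) = 22.41 × 8210/9161 = 20.1 V.

V_out ≈ 20.1 V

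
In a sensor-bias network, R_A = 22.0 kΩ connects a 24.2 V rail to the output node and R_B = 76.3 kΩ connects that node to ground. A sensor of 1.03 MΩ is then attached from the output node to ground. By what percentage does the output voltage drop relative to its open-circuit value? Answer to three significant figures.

1.63 %

The divider's output (Thévenin) resistance is R_A‖R_B = 17.08 kΩ.
Fractional drop under load = R_th/(R_th + R_L) = 17.08 / (17.08 + 1030) = 0.01631.
So the output falls by 1.63 %.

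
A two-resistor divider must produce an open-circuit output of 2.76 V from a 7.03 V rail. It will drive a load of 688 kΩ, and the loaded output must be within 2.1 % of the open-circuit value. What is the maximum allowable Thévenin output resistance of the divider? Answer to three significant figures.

Loading drop = R_th/(R_th + R_L) ≤ 0.0210, so R_th ≤ R_L · ε/(1−ε) = 688 kΩ × 0.0210/0.9790 = 14.8 kΩ.

R_th ≤ 14.8 kΩ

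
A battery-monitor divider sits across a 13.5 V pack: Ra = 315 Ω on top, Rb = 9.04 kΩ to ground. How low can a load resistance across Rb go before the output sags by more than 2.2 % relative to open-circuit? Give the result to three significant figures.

Output resistance R_th = Ra‖Rb = (315 × 9040)/9355 = 304.4 Ω.
The fractional drop is R_th/(R_th + R_L); requiring this ≤ 0.0220 gives R_L ≥ R_th(1/0.0220 − 1) = 304.4 × 44.45 = 13.5 kΩ.

R_L(min) ≈ 13.5 kΩ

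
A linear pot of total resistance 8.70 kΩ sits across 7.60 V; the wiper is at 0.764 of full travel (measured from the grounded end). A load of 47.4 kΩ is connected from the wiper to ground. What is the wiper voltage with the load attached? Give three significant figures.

V ≈ 5.62 V

The wiper splits the pot into (1−α)R = 2.053 kΩ above and αR = 6.647 kΩ below.
Lower section ‖ load = 5.829 kΩ.
V_wiper = 7.60 × 5.829/(2.053 + 5.829) = 5.62 V.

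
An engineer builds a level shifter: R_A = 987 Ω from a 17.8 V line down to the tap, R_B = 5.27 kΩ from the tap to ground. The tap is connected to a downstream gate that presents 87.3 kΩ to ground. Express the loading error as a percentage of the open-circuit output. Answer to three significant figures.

The divider's output (Thévenin) resistance is R_A‖R_B = 831.3 Ω.
Fractional drop under load = R_th/(R_th + R_L) = 831.3 / (831.3 + 87300) = 0.009433.
So the output falls by 0.943 %.

0.943 %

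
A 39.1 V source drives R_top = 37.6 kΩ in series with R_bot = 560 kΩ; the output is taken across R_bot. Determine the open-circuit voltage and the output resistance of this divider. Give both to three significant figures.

V_th is the open-circuit tap voltage: 39.1 × 560/(37.6 + 560) = 36.6 V.
With the supply zeroed, R_top and R_bot appear in parallel from the tap: R_th = R_top‖R_bot = (37.6 × 560)/597.6 = 35.2 kΩ.

V_th = 36.6 V, R_th = 35.2 kΩ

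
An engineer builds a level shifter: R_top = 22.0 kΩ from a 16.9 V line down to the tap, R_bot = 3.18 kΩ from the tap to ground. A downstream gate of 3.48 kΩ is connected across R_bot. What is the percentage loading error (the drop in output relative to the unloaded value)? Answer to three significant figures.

44.4 %

The divider's output (Thévenin) resistance is R_top‖R_bot = 2.778 kΩ.
Fractional drop under load = R_th/(R_th + R_L) = 2.778 / (2.778 + 3.48) = 0.4439.
So the output falls by 44.4 %.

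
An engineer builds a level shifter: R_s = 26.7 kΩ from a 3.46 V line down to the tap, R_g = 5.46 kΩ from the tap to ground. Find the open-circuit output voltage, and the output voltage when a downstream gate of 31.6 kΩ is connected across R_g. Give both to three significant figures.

Open-circuit: V = 3.46 × 5.46/(26.7 + 5.46) = 0.587 V.
With the load, R_g becomes R_g‖R_L = 4.656 kΩ, so V = 3.46 × 4.656/31.36 = 0.514 V.

Unloaded: 0.587 V; loaded: 0.514 V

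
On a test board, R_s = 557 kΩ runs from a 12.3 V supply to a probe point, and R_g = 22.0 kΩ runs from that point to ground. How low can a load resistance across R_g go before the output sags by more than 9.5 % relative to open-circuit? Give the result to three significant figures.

Output resistance R_th = R_s‖R_g = (557 × 22.0)/579.0 = 21.16 kΩ.
The fractional drop is R_th/(R_th + R_L); requiring this ≤ 0.0950 gives R_L ≥ R_th(1/0.0950 − 1) = 21.16 × 9.526 = 202 kΩ.

R_L(min) ≈ 202 kΩ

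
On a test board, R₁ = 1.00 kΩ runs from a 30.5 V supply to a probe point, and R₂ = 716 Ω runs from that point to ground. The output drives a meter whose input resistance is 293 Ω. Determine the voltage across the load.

The load sits in parallel with R₂: R₂‖R_L = (716 × 293) / (716 + 293) = 207.9 Ω.
V_out = 30.5 × 207.9 / (1000 + 207.9) = 30.5 × 207.9/1208 = 5.25 V.

V_out ≈ 5.25 V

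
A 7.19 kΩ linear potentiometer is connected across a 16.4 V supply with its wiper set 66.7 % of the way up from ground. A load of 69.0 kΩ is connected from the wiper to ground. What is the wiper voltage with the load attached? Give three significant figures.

V ≈ 10.7 V

The wiper splits the pot into (1−α)R = 2.394 kΩ above and αR = 4.796 kΩ below.
Lower section ‖ load = 4.484 kΩ.
V_wiper = 16.4 × 4.484/(2.394 + 4.484) = 10.7 V.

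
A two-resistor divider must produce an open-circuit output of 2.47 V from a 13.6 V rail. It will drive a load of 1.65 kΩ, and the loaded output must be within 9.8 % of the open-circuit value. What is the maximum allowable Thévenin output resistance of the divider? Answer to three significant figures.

Loading drop = R_th/(R_th + R_L) ≤ 0.0980, so R_th ≤ R_L · ε/(1−ε) = 1.65 kΩ × 0.0980/0.9020 = 179 Ω.

R_th ≤ 179 Ω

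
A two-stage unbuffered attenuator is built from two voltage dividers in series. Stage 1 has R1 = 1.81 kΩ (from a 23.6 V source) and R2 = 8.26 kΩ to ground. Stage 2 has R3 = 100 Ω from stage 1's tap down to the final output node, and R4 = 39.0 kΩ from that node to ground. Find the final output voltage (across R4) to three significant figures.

V_out ≈ 18.6 V

Stage 2 presents R3+R4 = 39100 Ω as a load on stage 1's tap.
Stage 1's lower leg becomes R2‖(R3+R4) = 6819 Ω, so V_mid = 23.6 × 6819/8629 = 18.65 V.
Stage 2 is itself unloaded: V_out = V_mid × R4/(R3+R4) = 18.65 × 39000/39100 = 18.6 V.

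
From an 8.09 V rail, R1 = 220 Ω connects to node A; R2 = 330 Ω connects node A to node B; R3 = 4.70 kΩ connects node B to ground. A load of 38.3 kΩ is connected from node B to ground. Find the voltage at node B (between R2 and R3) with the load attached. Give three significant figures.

At node B, R3 is in parallel with the load: R3‖R_L = 4186 Ω.
Below node A the resistance is R2 + (R3‖R_L) = 4516 Ω, so V_A = 8.09 × 4516/4736 = 7.714 V.
Then V_B = V_A × (R3‖R_L)/(R2 + R3‖R_L) = 7.714 × 4186/4516 = 7.15 V.

V ≈ 7.15 V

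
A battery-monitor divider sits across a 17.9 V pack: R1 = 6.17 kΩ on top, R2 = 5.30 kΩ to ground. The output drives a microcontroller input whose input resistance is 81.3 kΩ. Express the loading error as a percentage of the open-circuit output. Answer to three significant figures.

The divider's output (Thévenin) resistance is R1‖R2 = 2.851 kΩ.
Fractional drop under load = R_th/(R_th + R_L) = 2.851 / (2.851 + 81.3) = 0.03388.
So the output falls by 3.39 %.

3.39 %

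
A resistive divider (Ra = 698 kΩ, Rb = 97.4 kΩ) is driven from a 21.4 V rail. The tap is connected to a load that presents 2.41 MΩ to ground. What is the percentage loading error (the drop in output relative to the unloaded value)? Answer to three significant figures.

3.43 %

The divider's output (Thévenin) resistance is Ra‖Rb = 85.47 kΩ.
Fractional drop under load = R_th/(R_th + R_L) = 85.47 / (85.47 + 2410) = 0.03425.
So the output falls by 3.43 %.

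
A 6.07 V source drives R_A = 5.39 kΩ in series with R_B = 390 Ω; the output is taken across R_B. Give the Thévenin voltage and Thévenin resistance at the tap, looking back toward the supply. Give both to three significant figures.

V_th is the open-circuit tap voltage: 6.07 × 390/(5390 + 390) = 0.410 V.
With the supply zeroed, R_A and R_B appear in parallel from the tap: R_th = R_A‖R_B = (5390 × 390)/5780 = 364 Ω.

V_th = 0.410 V, R_th = 364 Ω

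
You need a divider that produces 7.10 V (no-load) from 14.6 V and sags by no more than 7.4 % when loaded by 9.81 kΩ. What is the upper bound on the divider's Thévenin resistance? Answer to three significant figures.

R_th ≤ 784 Ω

Loading drop = R_th/(R_th + R_L) ≤ 0.0740, so R_th ≤ R_L · ε/(1−ε) = 9.81 kΩ × 0.0740/0.9260 = 784 Ω.
(Any R1, R2 with R2/(R1+R2) = 0.486 and R1‖R2 ≤ 784 Ω will meet the spec.)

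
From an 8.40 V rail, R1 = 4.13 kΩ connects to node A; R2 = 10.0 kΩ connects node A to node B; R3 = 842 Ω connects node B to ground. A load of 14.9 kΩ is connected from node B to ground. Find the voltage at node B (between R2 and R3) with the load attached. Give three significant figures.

At node B, R3 is in parallel with the load: R3‖R_L = 797.0 Ω.
Below node A the resistance is R2 + (R3‖R_L) = 10800 Ω, so V_A = 8.40 × 10800/14930 = 6.076 V.
Then V_B = V_A × (R3‖R_L)/(R2 + R3‖R_L) = 6.076 × 797.0/10800 = 0.448 V.

V ≈ 0.448 V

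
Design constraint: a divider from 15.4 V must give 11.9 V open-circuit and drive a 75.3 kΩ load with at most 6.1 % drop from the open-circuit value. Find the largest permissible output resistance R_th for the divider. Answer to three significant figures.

R_th ≤ 4.89 kΩ

Loading drop = R_th/(R_th + R_L) ≤ 0.0610, so R_th ≤ R_L · ε/(1−ε) = 75.3 kΩ × 0.0610/0.9390 = 4.89 kΩ.
(Any R1, R2 with R2/(R1+R2) = 0.773 and R1‖R2 ≤ 4.89 kΩ will meet the spec.)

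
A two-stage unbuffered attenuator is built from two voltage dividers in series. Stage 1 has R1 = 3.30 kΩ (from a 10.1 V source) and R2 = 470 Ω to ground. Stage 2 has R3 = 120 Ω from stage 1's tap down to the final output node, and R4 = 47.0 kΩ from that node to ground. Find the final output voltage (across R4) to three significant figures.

V_out ≈ 1.25 V

Stage 2 presents R3+R4 = 47120 Ω as a load on stage 1's tap.
Stage 1's lower leg becomes R2‖(R3+R4) = 465.4 Ω, so V_mid = 10.1 × 465.4/3765 = 1.248 V.
Stage 2 is itself unloaded: V_out = V_mid × R4/(R3+R4) = 1.248 × 47000/47120 = 1.25 V.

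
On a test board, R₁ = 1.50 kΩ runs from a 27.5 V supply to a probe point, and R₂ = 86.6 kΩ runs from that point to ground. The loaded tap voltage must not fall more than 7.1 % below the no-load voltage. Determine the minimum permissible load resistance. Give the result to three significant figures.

Output resistance R_th = R₁‖R₂ = (1.50 × 86.6)/88.10 = 1.474 kΩ.
The fractional drop is R_th/(R_th + R_L); requiring this ≤ 0.0710 gives R_L ≥ R_th(1/0.0710 − 1) = 1.474 × 13.08 = 19.3 kΩ.

R_L(min) ≈ 19.3 kΩ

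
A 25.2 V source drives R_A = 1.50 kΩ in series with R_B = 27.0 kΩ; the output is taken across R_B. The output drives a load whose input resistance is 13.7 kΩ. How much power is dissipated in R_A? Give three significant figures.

Total resistance from the source is R_A + (R_B‖R_L) = 10.59 kΩ, so I = 25.2/10.59 kΩ = 2.380 mA.
P = I²·R_A = (2.380 mA)² × 1.50 kΩ = 8.50 mW.

P ≈ 8.50 mW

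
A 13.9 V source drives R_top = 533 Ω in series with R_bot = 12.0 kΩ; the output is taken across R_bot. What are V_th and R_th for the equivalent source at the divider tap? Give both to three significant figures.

V_th = 13.3 V, R_th = 510 Ω

V_th is the open-circuit tap voltage: 13.9 × 12000/(533 + 12000) = 13.3 V.
With the supply zeroed, R_top and R_bot appear in parallel from the tap: R_th = R_top‖R_bot = (533 × 12000)/12530 = 510 Ω.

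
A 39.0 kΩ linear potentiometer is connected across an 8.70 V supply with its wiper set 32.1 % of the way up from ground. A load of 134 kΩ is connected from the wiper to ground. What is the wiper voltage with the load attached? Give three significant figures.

V ≈ 2.63 V

The wiper splits the pot into (1−α)R = 26.48 kΩ above and αR = 12.52 kΩ below.
Lower section ‖ load = 11.45 kΩ.
V_wiper = 8.70 × 11.45/(26.48 + 11.45) = 2.63 V.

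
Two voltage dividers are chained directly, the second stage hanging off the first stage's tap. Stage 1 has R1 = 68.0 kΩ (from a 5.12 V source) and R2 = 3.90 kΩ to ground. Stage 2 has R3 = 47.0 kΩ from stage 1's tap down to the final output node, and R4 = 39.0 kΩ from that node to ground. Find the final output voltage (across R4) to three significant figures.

Stage 2 presents R3+R4 = 86.00 kΩ as a load on stage 1's tap.
Stage 1's lower leg becomes R2‖(R3+R4) = 3.731 kΩ, so V_mid = 5.12 × 3.731/71.73 = 0.2663 V.
Stage 2 is itself unloaded: V_out = V_mid × R4/(R3+R4) = 0.2663 × 39.0/86.00 = 0.121 V.

V_out ≈ 0.121 V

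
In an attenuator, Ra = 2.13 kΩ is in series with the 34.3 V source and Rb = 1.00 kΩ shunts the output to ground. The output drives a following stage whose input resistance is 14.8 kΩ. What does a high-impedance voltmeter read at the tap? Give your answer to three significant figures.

V_out ≈ 10.5 V

The load sits in parallel with Rb: Rb‖R_L = (1.00 × 14.8) / (1.00 + 14.8) = 0.9367 kΩ.
V_out = 34.3 × 0.9367 / (2.13 + 0.9367) = 34.3 × 0.9367/3.067 = 10.5 V.
(Unloaded it would have been 11.0 V.)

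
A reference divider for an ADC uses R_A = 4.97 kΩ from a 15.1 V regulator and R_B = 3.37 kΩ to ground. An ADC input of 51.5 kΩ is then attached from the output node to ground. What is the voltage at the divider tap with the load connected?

V_out ≈ 5.87 V

The load sits in parallel with R_B: R_B‖R_L = (3.37 × 51.5) / (3.37 + 51.5) = 3.163 kΩ.
V_out = 15.1 × 3.163 / (4.97 + 3.163) = 15.1 × 3.163/8.133 = 5.87 V.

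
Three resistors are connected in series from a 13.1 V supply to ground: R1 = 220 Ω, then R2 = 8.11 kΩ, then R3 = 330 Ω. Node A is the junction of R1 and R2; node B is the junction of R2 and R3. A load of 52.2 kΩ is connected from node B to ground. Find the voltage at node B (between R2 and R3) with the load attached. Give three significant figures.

At node B, R3 is in parallel with the load: R3‖R_L = 327.9 Ω.
Below node A the resistance is R2 + (R3‖R_L) = 8438 Ω, so V_A = 13.1 × 8438/8658 = 12.77 V.
Then V_B = V_A × (R3‖R_L)/(R2 + R3‖R_L) = 12.77 × 327.9/8438 = 0.496 V.

V ≈ 0.496 V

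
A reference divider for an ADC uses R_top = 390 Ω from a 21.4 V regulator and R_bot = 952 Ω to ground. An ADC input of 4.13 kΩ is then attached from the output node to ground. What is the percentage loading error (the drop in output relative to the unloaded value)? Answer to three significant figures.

6.28 %

The divider's output (Thévenin) resistance is R_top‖R_bot = 276.7 Ω.
Fractional drop under load = R_th/(R_th + R_L) = 276.7 / (276.7 + 4130) = 0.06278.
So the output falls by 6.28 %.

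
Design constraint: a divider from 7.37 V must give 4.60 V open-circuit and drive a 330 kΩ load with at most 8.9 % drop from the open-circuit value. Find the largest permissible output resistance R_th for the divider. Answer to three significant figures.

Loading drop = R_th/(R_th + R_L) ≤ 0.0890, so R_th ≤ R_L · ε/(1−ε) = 330 kΩ × 0.0890/0.9110 = 32.2 kΩ.

R_th ≤ 32.2 kΩ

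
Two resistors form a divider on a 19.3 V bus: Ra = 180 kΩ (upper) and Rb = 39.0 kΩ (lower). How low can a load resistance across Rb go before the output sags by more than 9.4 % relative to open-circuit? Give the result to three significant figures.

Output resistance R_th = Ra‖Rb = (180 × 39.0)/219.0 = 32.05 kΩ.
The fractional drop is R_th/(R_th + R_L); requiring this ≤ 0.0940 gives R_L ≥ R_th(1/0.0940 − 1) = 32.05 × 9.638 = 309 kΩ.

R_L(min) ≈ 309 kΩ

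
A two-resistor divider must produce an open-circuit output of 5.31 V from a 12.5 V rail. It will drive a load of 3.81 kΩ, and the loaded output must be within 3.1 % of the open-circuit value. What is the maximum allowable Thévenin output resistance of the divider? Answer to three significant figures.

R_th ≤ 122 Ω

Loading drop = R_th/(R_th + R_L) ≤ 0.0310, so R_th ≤ R_L · ε/(1−ε) = 3.81 kΩ × 0.0310/0.9690 = 122 Ω.
(Any R1, R2 with R2/(R1+R2) = 0.425 and R1‖R2 ≤ 122 Ω will meet the spec.)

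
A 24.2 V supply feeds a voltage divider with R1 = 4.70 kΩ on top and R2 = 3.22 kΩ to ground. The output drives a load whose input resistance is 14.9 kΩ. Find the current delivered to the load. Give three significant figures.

I_L ≈ 0.585 mA

R2‖R_L = 2.648 kΩ; V_out = 24.2 × 2.648/7.348 = 8.721 V.
I_L = V_out / R_L = 8.721 / 14.9 kΩ = 0.585 mA.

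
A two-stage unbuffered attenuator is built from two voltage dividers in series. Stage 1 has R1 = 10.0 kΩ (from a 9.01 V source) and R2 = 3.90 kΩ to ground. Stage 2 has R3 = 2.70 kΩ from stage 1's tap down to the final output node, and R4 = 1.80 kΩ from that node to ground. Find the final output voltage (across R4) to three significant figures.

V_out ≈ 0.623 V

Stage 2 presents R3+R4 = 4.500 kΩ as a load on stage 1's tap.
Stage 1's lower leg becomes R2‖(R3+R4) = 2.089 kΩ, so V_mid = 9.01 × 2.089/12.09 = 1.557 V.
Stage 2 is itself unloaded: V_out = V_mid × R4/(R3+R4) = 1.557 × 1.80/4.500 = 0.623 V.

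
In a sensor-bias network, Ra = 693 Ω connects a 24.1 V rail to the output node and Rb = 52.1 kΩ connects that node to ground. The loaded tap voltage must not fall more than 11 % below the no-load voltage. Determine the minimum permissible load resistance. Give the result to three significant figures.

Output resistance R_th = Ra‖Rb = (693 × 52100)/52790 = 683.9 Ω.
The fractional drop is R_th/(R_th + R_L); requiring this ≤ 0.110 gives R_L ≥ R_th(1/0.110 − 1) = 683.9 × 8.091 = 5.53 kΩ.

R_L(min) ≈ 5.53 kΩ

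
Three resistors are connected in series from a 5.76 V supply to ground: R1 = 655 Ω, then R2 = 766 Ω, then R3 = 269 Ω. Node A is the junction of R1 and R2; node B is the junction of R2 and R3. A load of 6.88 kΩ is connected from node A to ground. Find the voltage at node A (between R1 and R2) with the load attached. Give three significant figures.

Below node A the series string R2+R3 = 1035 Ω sits in parallel with the 6880 Ω load: 899.7 Ω.
V_A = 5.76 × 899.7/(655 + 899.7) = 3.33 V.

V ≈ 3.33 V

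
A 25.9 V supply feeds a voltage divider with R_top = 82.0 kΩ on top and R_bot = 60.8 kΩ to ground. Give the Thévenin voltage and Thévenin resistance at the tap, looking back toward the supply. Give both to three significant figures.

V_th = 11.0 V, R_th = 34.9 kΩ

V_th is the open-circuit tap voltage: 25.9 × 60.8/(82.0 + 60.8) = 11.0 V.
With the supply zeroed, R_top and R_bot appear in parallel from the tap: R_th = R_top‖R_bot = (82.0 × 60.8)/142.8 = 34.9 kΩ.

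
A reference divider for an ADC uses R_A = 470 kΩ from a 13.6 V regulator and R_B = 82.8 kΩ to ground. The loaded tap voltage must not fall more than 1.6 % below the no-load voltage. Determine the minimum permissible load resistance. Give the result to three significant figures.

R_L(min) ≈ 4.33 MΩ

Output resistance R_th = R_A‖R_B = (470 × 82.8)/552.8 = 70.40 kΩ.
The fractional drop is R_th/(R_th + R_L); requiring this ≤ 0.0160 gives R_L ≥ R_th(1/0.0160 − 1) = 70.40 × 61.50 = 4.33 MΩ.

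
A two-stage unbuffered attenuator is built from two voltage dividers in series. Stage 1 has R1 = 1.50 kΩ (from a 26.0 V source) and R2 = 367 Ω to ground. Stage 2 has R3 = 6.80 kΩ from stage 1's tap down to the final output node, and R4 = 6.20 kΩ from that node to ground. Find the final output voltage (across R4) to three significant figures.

Stage 2 presents R3+R4 = 13000 Ω as a load on stage 1's tap.
Stage 1's lower leg becomes R2‖(R3+R4) = 356.9 Ω, so V_mid = 26.0 × 356.9/1857 = 4.998 V.
Stage 2 is itself unloaded: V_out = V_mid × R4/(R3+R4) = 4.998 × 6200/13000 = 2.38 V.

V_out ≈ 2.38 V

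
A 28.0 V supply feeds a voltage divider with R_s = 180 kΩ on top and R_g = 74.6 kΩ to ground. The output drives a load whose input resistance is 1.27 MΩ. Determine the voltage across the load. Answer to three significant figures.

V_out ≈ 7.88 V

The load sits in parallel with R_g: R_g‖R_L = (74.6 × 1270) / (74.6 + 1270) = 70.46 kΩ.
V_out = 28.0 × 70.46 / (180 + 70.46) = 28.0 × 70.46/250.5 = 7.88 V.
(Unloaded it would have been 8.20 V.)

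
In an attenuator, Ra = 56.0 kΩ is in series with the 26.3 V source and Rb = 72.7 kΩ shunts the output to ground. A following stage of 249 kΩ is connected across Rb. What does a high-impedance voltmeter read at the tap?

V_out ≈ 13.2 V

The load sits in parallel with Rb: Rb‖R_L = (72.7 × 249) / (72.7 + 249) = 56.27 kΩ.
V_out = 26.3 × 56.27 / (56.0 + 56.27) = 26.3 × 56.27/112.3 = 13.2 V.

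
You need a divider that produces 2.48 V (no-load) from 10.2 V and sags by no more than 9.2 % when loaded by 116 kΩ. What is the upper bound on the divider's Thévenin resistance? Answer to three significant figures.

Loading drop = R_th/(R_th + R_L) ≤ 0.0920, so R_th ≤ R_L · ε/(1−ε) = 116 kΩ × 0.0920/0.9080 = 11.8 kΩ.

R_th ≤ 11.8 kΩ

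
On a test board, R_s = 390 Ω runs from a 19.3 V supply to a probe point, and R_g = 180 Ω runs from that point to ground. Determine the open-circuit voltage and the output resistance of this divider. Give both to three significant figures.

V_th = 6.09 V, R_th = 123 Ω

V_th is the open-circuit tap voltage: 19.3 × 180/(390 + 180) = 6.09 V.
With the supply zeroed, R_s and R_g appear in parallel from the tap: R_th = R_s‖R_g = (390 × 180)/570.0 = 123 Ω.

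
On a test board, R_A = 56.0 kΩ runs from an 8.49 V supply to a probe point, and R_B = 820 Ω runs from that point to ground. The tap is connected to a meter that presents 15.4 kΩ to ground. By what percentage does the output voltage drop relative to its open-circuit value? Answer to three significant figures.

The divider's output (Thévenin) resistance is R_A‖R_B = 808.2 Ω.
Fractional drop under load = R_th/(R_th + R_L) = 808.2 / (808.2 + 15400) = 0.04986.
So the output falls by 4.99 %.

4.99 %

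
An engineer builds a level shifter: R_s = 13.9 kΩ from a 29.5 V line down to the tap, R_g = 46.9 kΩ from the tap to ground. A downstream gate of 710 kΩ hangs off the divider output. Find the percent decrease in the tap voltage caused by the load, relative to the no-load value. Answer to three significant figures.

1.49 %

The divider's output (Thévenin) resistance is R_s‖R_g = 10.72 kΩ.
Fractional drop under load = R_th/(R_th + R_L) = 10.72 / (10.72 + 710) = 0.01488.
So the output falls by 1.49 %.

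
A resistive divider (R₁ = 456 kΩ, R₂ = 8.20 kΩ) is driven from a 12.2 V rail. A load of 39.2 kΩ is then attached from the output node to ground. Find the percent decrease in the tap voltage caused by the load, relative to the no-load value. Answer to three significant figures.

17.0 %

The divider's output (Thévenin) resistance is R₁‖R₂ = 8.055 kΩ.
Fractional drop under load = R_th/(R_th + R_L) = 8.055 / (8.055 + 39.2) = 0.1705.
So the output falls by 17.0 %.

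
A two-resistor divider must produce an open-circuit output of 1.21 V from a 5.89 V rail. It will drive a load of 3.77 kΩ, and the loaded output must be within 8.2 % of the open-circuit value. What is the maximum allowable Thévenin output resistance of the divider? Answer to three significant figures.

Loading drop = R_th/(R_th + R_L) ≤ 0.0820, so R_th ≤ R_L · ε/(1−ε) = 3.77 kΩ × 0.0820/0.9180 = 337 Ω.
(Any R1, R2 with R2/(R1+R2) = 0.205 and R1‖R2 ≤ 337 Ω will meet the spec.)

R_th ≤ 337 Ω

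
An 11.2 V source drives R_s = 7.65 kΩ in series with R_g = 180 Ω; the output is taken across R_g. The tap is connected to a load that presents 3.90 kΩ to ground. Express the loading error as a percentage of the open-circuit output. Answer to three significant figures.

The divider's output (Thévenin) resistance is R_s‖R_g = 175.9 Ω.
Fractional drop under load = R_th/(R_th + R_L) = 175.9 / (175.9 + 3900) = 0.04315.
So the output falls by 4.31 %.

4.31 %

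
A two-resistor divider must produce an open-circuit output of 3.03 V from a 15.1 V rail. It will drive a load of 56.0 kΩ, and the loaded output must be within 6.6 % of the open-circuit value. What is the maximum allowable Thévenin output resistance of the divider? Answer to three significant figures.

Loading drop = R_th/(R_th + R_L) ≤ 0.0660, so R_th ≤ R_L · ε/(1−ε) = 56.0 kΩ × 0.0660/0.9340 = 3.96 kΩ.

R_th ≤ 3.96 kΩ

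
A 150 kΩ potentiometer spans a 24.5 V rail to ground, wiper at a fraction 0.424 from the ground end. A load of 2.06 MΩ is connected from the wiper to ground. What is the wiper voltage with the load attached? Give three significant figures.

The wiper splits the pot into (1−α)R = 86.40 kΩ above and αR = 63.60 kΩ below.
Lower section ‖ load = 61.70 kΩ.
V_wiper = 24.5 × 61.70/(86.40 + 61.70) = 10.2 V.

V ≈ 10.2 V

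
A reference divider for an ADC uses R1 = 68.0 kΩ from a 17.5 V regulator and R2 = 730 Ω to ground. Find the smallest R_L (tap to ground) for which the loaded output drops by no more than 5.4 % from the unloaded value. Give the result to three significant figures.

R_L(min) ≈ 12.7 kΩ

Output resistance R_th = R1‖R2 = (68000 × 730)/68730 = 722.2 Ω.
The fractional drop is R_th/(R_th + R_L); requiring this ≤ 0.0540 gives R_L ≥ R_th(1/0.0540 − 1) = 722.2 × 17.52 = 12.7 kΩ.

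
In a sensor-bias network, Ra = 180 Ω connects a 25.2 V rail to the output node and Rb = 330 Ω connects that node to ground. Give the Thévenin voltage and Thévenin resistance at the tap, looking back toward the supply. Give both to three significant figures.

V_th is the open-circuit tap voltage: 25.2 × 330/(180 + 330) = 16.3 V.
With the supply zeroed, Ra and Rb appear in parallel from the tap: R_th = Ra‖Rb = (180 × 330)/510.0 = 116 Ω.

V_th = 16.3 V, R_th = 116 Ω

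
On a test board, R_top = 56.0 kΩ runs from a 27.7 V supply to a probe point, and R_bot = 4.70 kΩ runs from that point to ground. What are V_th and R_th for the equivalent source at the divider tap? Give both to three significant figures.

V_th is the open-circuit tap voltage: 27.7 × 4.70/(56.0 + 4.70) = 2.14 V.
With the supply zeroed, R_top and R_bot appear in parallel from the tap: R_th = R_top‖R_bot = (56.0 × 4.70)/60.70 = 4.34 kΩ.

V_th = 2.14 V, R_th = 4.34 kΩ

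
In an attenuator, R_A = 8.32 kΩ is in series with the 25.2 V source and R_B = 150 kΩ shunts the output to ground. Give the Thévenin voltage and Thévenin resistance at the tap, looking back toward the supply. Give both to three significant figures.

V_th = 23.9 V, R_th = 7.88 kΩ

V_th is the open-circuit tap voltage: 25.2 × 150/(8.32 + 150) = 23.9 V.
With the supply zeroed, R_A and R_B appear in parallel from the tap: R_th = R_A‖R_B = (8.32 × 150)/158.3 = 7.88 kΩ.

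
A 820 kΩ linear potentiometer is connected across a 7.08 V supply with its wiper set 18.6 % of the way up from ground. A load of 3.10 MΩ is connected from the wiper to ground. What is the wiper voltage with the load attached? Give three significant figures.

The wiper splits the pot into (1−α)R = 667.5 kΩ above and αR = 152.5 kΩ below.
Lower section ‖ load = 145.4 kΩ.
V_wiper = 7.08 × 145.4/(667.5 + 145.4) = 1.27 V.

V ≈ 1.27 V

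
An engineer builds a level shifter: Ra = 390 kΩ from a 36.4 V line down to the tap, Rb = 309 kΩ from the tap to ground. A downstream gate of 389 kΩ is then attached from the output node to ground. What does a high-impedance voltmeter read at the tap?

V_out ≈ 11.1 V

The load sits in parallel with Rb: Rb‖R_L = (309 × 389) / (309 + 389) = 172.2 kΩ.
V_out = 36.4 × 172.2 / (390 + 172.2) = 36.4 × 172.2/562.2 = 11.1 V.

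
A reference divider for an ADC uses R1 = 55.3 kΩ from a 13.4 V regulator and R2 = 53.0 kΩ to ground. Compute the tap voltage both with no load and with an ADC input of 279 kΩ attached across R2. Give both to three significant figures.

Open-circuit: V = 13.4 × 53.0/(55.3 + 53.0) = 6.56 V.
With the load, R2 becomes R2‖R_L = 44.54 kΩ, so V = 13.4 × 44.54/99.84 = 5.98 V.

Unloaded: 6.56 V; loaded: 5.98 V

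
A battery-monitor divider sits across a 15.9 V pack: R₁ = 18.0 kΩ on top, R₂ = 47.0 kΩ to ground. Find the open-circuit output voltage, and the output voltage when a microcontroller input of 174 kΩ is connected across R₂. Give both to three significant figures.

Unloaded: 11.5 V; loaded: 10.7 V

Open-circuit: V = 15.9 × 47.0/(18.0 + 47.0) = 11.5 V.
With the load, R₂ becomes R₂‖R_L = 37.00 kΩ, so V = 15.9 × 37.00/55.00 = 10.7 V.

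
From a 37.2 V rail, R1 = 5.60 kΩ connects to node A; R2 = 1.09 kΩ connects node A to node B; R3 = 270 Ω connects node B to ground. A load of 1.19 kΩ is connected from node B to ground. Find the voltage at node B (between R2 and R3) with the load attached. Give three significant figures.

V ≈ 1.18 V

At node B, R3 is in parallel with the load: R3‖R_L = 220.1 Ω.
Below node A the resistance is R2 + (R3‖R_L) = 1310 Ω, so V_A = 37.2 × 1310/6910 = 7.053 V.
Then V_B = V_A × (R3‖R_L)/(R2 + R3‖R_L) = 7.053 × 220.1/1310 = 1.18 V.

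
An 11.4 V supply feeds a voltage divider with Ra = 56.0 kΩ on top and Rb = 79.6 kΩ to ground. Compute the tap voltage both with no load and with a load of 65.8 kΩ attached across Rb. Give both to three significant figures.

Open-circuit: V = 11.4 × 79.6/(56.0 + 79.6) = 6.69 V.
With the load, Rb becomes Rb‖R_L = 36.02 kΩ, so V = 11.4 × 36.02/92.02 = 4.46 V.

Unloaded: 6.69 V; loaded: 4.46 V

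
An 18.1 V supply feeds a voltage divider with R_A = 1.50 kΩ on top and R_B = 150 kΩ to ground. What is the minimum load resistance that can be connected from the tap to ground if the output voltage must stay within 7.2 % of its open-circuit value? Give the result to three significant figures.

Output resistance R_th = R_A‖R_B = (1.50 × 150)/151.5 = 1.485 kΩ.
The fractional drop is R_th/(R_th + R_L); requiring this ≤ 0.0720 gives R_L ≥ R_th(1/0.0720 − 1) = 1.485 × 12.89 = 19.1 kΩ.

R_L(min) ≈ 19.1 kΩ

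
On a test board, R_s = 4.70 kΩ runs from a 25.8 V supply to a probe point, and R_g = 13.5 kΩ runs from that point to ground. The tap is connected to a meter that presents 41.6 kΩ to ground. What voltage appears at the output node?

The load sits in parallel with R_g: R_g‖R_L = (13.5 × 41.6) / (13.5 + 41.6) = 10.19 kΩ.
V_out = 25.8 × 10.19 / (4.70 + 10.19) = 25.8 × 10.19/14.89 = 17.7 V.

V_out ≈ 17.7 V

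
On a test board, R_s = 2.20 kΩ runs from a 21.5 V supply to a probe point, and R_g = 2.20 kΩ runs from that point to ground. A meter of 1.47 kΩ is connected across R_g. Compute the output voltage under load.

V_out ≈ 6.15 V

The load sits in parallel with R_g: R_g‖R_L = (2.20 × 1.47) / (2.20 + 1.47) = 0.8812 kΩ.
V_out = 21.5 × 0.8812 / (2.20 + 0.8812) = 21.5 × 0.8812/3.081 = 6.15 V.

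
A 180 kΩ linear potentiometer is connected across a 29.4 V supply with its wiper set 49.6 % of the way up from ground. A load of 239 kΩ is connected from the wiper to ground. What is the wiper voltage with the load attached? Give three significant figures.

The wiper splits the pot into (1−α)R = 90.72 kΩ above and αR = 89.28 kΩ below.
Lower section ‖ load = 65.00 kΩ.
V_wiper = 29.4 × 65.00/(90.72 + 65.00) = 12.3 V.

V ≈ 12.3 V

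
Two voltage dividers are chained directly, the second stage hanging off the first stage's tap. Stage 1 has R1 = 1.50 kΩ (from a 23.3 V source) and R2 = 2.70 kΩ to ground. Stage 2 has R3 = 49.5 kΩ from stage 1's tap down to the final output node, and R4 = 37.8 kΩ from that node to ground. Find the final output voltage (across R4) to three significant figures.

Stage 2 presents R3+R4 = 87.30 kΩ as a load on stage 1's tap.
Stage 1's lower leg becomes R2‖(R3+R4) = 2.619 kΩ, so V_mid = 23.3 × 2.619/4.119 = 14.81 V.
Stage 2 is itself unloaded: V_out = V_mid × R4/(R3+R4) = 14.81 × 37.8/87.30 = 6.41 V.

V_out ≈ 6.41 V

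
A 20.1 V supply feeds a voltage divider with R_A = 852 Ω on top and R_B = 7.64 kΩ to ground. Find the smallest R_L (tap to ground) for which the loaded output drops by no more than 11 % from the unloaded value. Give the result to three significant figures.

Output resistance R_th = R_A‖R_B = (852 × 7640)/8492 = 766.5 Ω.
The fractional drop is R_th/(R_th + R_L); requiring this ≤ 0.110 gives R_L ≥ R_th(1/0.110 − 1) = 766.5 × 8.091 = 6.20 kΩ.

R_L(min) ≈ 6.20 kΩ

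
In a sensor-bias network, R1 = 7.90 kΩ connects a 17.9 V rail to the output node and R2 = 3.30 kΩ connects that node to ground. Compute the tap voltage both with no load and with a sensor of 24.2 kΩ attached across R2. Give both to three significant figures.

Open-circuit: V = 17.9 × 3.30/(7.90 + 3.30) = 5.27 V.
With the load, R2 becomes R2‖R_L = 2.904 kΩ, so V = 17.9 × 2.904/10.80 = 4.81 V.

Unloaded: 5.27 V; loaded: 4.81 V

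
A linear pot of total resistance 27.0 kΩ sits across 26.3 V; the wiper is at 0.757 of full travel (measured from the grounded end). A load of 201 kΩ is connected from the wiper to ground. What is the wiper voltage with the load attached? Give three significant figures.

V ≈ 19.4 V

The wiper splits the pot into (1−α)R = 6.561 kΩ above and αR = 20.44 kΩ below.
Lower section ‖ load = 18.55 kΩ.
V_wiper = 26.3 × 18.55/(6.561 + 18.55) = 19.4 V.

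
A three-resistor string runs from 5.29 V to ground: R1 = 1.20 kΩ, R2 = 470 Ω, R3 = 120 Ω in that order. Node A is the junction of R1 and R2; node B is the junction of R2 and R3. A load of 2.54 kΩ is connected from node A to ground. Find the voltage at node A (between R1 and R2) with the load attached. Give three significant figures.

V ≈ 1.51 V

Below node A the series string R2+R3 = 590.0 Ω sits in parallel with the 2540 Ω load: 478.8 Ω.
V_A = 5.29 × 478.8/(1200 + 478.8) = 1.51 V.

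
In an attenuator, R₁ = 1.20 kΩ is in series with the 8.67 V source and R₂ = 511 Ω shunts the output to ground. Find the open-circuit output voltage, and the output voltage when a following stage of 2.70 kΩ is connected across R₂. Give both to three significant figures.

Open-circuit: V = 8.67 × 511/(1200 + 511) = 2.59 V.
With the load, R₂ becomes R₂‖R_L = 429.7 Ω, so V = 8.67 × 429.7/1630 = 2.29 V.

Unloaded: 2.59 V; loaded: 2.29 V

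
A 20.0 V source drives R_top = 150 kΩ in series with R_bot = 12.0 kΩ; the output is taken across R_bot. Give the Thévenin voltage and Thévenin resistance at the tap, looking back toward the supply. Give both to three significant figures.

V_th = 1.48 V, R_th = 11.1 kΩ

V_th is the open-circuit tap voltage: 20.0 × 12.0/(150 + 12.0) = 1.48 V.
With the supply zeroed, R_top and R_bot appear in parallel from the tap: R_th = R_top‖R_bot = (150 × 12.0)/162.0 = 11.1 kΩ.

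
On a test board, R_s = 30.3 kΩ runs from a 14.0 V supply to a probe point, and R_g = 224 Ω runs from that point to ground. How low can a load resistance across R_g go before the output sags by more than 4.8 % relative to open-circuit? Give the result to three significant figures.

R_L(min) ≈ 4.41 kΩ

Output resistance R_th = R_s‖R_g = (30300 × 224)/30520 = 222.4 Ω.
The fractional drop is R_th/(R_th + R_L); requiring this ≤ 0.0480 gives R_L ≥ R_th(1/0.0480 − 1) = 222.4 × 19.83 = 4.41 kΩ.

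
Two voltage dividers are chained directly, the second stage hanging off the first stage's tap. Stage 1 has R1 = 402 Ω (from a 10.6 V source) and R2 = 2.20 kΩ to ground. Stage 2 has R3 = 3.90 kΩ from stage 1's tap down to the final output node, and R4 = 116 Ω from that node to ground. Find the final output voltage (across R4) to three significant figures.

Stage 2 presents R3+R4 = 4016 Ω as a load on stage 1's tap.
Stage 1's lower leg becomes R2‖(R3+R4) = 1421 Ω, so V_mid = 10.6 × 1421/1823 = 8.263 V.
Stage 2 is itself unloaded: V_out = V_mid × R4/(R3+R4) = 8.263 × 116/4016 = 0.239 V.

V_out ≈ 0.239 V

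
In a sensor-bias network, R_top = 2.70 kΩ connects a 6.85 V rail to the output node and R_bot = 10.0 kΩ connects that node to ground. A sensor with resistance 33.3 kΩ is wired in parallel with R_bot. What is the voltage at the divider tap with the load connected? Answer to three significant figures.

V_out ≈ 5.07 V

The load sits in parallel with R_bot: R_bot‖R_L = (10.0 × 33.3) / (10.0 + 33.3) = 7.691 kΩ.
V_out = 6.85 × 7.691 / (2.70 + 7.691) = 6.85 × 7.691/10.39 = 5.07 V.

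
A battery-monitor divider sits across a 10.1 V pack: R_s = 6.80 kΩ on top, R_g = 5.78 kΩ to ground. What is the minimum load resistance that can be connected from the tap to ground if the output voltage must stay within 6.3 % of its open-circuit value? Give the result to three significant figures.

R_L(min) ≈ 46.5 kΩ

Output resistance R_th = R_s‖R_g = (6.80 × 5.78)/12.58 = 3.124 kΩ.
The fractional drop is R_th/(R_th + R_L); requiring this ≤ 0.0630 gives R_L ≥ R_th(1/0.0630 − 1) = 3.124 × 14.87 = 46.5 kΩ.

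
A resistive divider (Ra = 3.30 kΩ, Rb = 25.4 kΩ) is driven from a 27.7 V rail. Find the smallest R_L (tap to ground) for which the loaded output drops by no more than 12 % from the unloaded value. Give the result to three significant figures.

R_L(min) ≈ 21.4 kΩ

Output resistance R_th = Ra‖Rb = (3.30 × 25.4)/28.70 = 2.921 kΩ.
The fractional drop is R_th/(R_th + R_L); requiring this ≤ 0.120 gives R_L ≥ R_th(1/0.120 − 1) = 2.921 × 7.333 = 21.4 kΩ.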